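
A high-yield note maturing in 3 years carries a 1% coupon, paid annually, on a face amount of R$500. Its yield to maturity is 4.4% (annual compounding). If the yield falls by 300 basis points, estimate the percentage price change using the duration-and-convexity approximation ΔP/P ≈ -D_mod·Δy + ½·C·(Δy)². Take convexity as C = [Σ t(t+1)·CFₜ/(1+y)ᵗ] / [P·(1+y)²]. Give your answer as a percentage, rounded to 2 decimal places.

With y = 0.044:
  t   CF        PV=CF/(1+0.044)^t    t·PV        t(t+1)·PV
  1         5.00         4.7893         4.7893           9.5785
  2         5.00         4.5874         9.1749          27.5246
  3       505.00       443.8026     1,331.4079       5,325.6317
  Σ                    453.1793     1,345.3720       5,362.7348
P = 453.1793; D_Mac = 2.96874 yrs; D_mod = 2.84362 yrs; C = 10.85713.
Duration effect: -2.84362 × (-0.03) = +0.085309
Convexity effect: 0.5 × 10.85713 × (-0.03)² = +0.0048857
ΔP/P ≈ +0.085309 + 0.0048857 = +0.090194 = +9.0194%.

+9.02%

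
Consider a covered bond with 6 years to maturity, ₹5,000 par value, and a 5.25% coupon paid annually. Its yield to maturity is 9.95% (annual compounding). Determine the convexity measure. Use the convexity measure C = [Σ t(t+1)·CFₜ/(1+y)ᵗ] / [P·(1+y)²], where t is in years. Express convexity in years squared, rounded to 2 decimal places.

28.67

With y = 0.0995:
  t   CF        PV=CF/(1+0.0995)^t    t·PV        t(t+1)·PV
  1       262.50       238.7449       238.7449         477.4898
  2       262.50       217.1395       434.2790       1,302.8370
  3       262.50       197.4893       592.4679       2,369.8718
  4       262.50       179.6174       718.4695       3,592.3477
  5       262.50       163.3628       816.8139       4,900.8837
  6     5,262.50     2,978.6584    17,871.9507     125,103.6547
  Σ                  3,975.0123    20,672.7260     137,747.0847
P = 3,975.0123.
Convexity = Σ t(t+1)·PV / [P·(1+y)²] = 137,747.0847 / (3,975.0123 × 1.208900) = 28.66510.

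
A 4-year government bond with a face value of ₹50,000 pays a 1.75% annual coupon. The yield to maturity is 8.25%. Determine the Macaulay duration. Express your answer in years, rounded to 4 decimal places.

3.8827 years

Periodic yield y = 0.0825. Discount each cash flow and weight by its year:
  t   CF        PV=CF/(1+0.0825)^t    t·PV
  1       875.00       808.3141       808.3141
  2       875.00       746.7105     1,493.4209
  3       875.00       689.8018     2,069.4055
  4    50,875.00    37,050.3916   148,201.5663
  Σ                 39,295.2179   152,572.7068
Price P = Σ PV = 39,295.2179.
Macaulay duration = Σ(t·PV) / P = 152,572.7068 / 39,295.2179 = 3.88273 years.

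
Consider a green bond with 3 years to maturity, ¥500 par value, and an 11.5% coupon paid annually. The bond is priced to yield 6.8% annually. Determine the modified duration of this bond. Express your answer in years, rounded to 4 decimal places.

Periodic yield y = 0.068. First find Macaulay duration:
  t   CF        PV=CF/(1+0.068)^t    t·PV
  1        57.50        53.8390        53.8390
  2        57.50        50.4110       100.8220
  3       557.50       457.6475     1,372.9426
  Σ                    561.8975     1,527.6035
P = 561.8975; Macaulay duration = 1,527.6035 / 561.8975 = 2.71865 years.
Modified duration = D_Mac / (1 + y) = 2.71865 / 1.068 = 2.54555 years.

2.5456 years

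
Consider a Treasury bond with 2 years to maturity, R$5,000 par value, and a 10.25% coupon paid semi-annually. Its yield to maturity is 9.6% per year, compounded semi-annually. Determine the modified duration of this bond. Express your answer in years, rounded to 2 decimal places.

Periodic yield y = 0.048. First find Macaulay duration:
  t   CF        PV=CF/(1+0.048)^t    t·PV
  1       256.25       244.5134       244.5134
  2       256.25       233.3143       466.6285
  3       256.25       222.6281       667.8844
  4     5,256.25     4,357.4346    17,429.7386
  Σ                  5,057.8904    18,808.7649
P = 5,057.8904; Macaulay duration = 18,808.7649 / 5,057.8904 = 3.71870 half-year periods = 1.85935 years.
Modified duration = D_Mac / (1 + y) = 1.85935 / 1.048 = 1.77419 years.

1.77 years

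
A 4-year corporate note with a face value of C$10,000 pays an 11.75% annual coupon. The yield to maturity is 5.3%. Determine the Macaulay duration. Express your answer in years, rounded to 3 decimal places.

Periodic yield y = 0.053. Discount each cash flow and weight by its year:
  t   CF        PV=CF/(1+0.053)^t    t·PV
  1     1,175.00     1,115.8594     1,115.8594
  2     1,175.00     1,059.6956     2,119.3912
  3     1,175.00     1,006.3586     3,019.0757
  4    11,175.00     9,089.3755    36,357.5021
  Σ                 12,271.2891    42,611.8285
Price P = Σ PV = 12,271.2891.
Macaulay duration = Σ(t·PV) / P = 42,611.8285 / 12,271.2891 = 3.47248 years.

3.472 years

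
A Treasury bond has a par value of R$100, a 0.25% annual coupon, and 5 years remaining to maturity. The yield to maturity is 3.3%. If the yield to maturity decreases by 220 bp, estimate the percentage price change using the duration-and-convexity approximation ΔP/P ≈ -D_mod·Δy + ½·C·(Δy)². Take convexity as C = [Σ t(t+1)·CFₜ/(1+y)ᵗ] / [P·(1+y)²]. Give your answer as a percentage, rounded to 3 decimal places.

With y = 0.033:
  t   CF        PV=CF/(1+0.033)^t    t·PV        t(t+1)·PV
  1         0.25         0.2420         0.2420           0.4840
  2         0.25         0.2343         0.4686           1.4057
  3         0.25         0.2268         0.6804           2.7216
  4         0.25         0.2196         0.8782           4.3911
  5       100.25        85.2281       426.1405       2,556.8428
  Σ                     86.1507       428.4096       2,565.8452
P = 86.1507; D_Mac = 4.97279 yrs; D_mod = 4.81393 yrs; C = 27.91070.
Duration effect: -4.81393 × (-0.022) = +0.105906
Convexity effect: 0.5 × 27.91070 × (-0.022)² = +0.0067544
ΔP/P ≈ +0.105906 + 0.0067544 = +0.112661 = +11.2661%.

+11.266%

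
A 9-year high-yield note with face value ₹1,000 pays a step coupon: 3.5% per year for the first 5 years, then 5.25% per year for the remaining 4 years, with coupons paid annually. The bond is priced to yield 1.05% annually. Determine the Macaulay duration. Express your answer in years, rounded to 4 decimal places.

Periodic yield y = 0.0105. Discount each cash flow and weight by its year:
  t   CF        PV=CF/(1+0.0105)^t    t·PV
  1        35.00        34.6363        34.6363
  2        35.00        34.2764        68.5528
  3        35.00        33.9203       101.7608
  4        35.00        33.5678       134.2712
  5        35.00        33.2190       166.0950
  6        52.50        49.3107       295.8644
  7        52.50        48.7983       341.5884
  8        52.50        48.2913       386.3303
  9     1,052.50       958.0656     8,622.5903
  Σ                  1,274.0857    10,151.6894
Price P = Σ PV = 1,274.0857.
Macaulay duration = Σ(t·PV) / P = 10,151.6894 / 1,274.0857 = 7.96782 years.

7.9678 years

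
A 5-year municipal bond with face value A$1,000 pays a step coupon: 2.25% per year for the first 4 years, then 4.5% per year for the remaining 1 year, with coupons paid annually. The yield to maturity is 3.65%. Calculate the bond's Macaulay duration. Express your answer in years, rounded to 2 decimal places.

Periodic yield y = 0.0365. Discount each cash flow and weight by its year:
  t   CF        PV=CF/(1+0.0365)^t    t·PV
  1        22.50        21.7077        21.7077
  2        22.50        20.9432        41.8865
  3        22.50        20.2057        60.6172
  4        22.50        19.4942        77.9768
  5     1,045.00       873.5138     4,367.5689
  Σ                    955.8646     4,569.7570
Price P = Σ PV = 955.8646.
Macaulay duration = Σ(t·PV) / P = 4,569.7570 / 955.8646 = 4.78076 years.

4.78 years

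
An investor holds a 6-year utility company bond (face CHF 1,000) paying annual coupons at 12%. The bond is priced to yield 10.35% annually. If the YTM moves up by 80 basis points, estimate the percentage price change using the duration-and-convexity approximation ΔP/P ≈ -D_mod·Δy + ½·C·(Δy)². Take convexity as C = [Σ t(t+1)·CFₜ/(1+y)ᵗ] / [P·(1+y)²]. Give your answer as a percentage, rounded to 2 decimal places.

-3.30%

With y = 0.1035:
  t   CF        PV=CF/(1+0.1035)^t    t·PV        t(t+1)·PV
  1       120.00       108.7449       108.7449         217.4898
  2       120.00        98.5454       197.0909         591.2727
  3       120.00        89.3026       267.9079       1,071.6315
  4       120.00        80.9267       323.7068       1,618.5342
  5       120.00        73.3364       366.6820       2,200.0919
  6     1,120.00       620.2746     3,721.6476      26,051.5332
  Σ                  1,071.1307     4,985.7801      31,750.5533
P = 1,071.1307; D_Mac = 4.65469 yrs; D_mod = 4.21811 yrs; C = 24.34244.
Duration effect: -4.21811 × (+0.008) = -0.033745
Convexity effect: 0.5 × 24.34244 × (0.008)² = +0.0007790
ΔP/P ≈ -0.033745 + 0.0007790 = -0.032966 = -3.2966%.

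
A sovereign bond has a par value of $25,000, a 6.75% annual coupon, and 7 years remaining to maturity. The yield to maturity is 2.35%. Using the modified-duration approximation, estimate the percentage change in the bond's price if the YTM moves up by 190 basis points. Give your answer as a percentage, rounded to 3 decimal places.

-11.063%

Periodic yield y = 0.0235. Modified duration first:
  t   CF        PV=CF/(1+0.0235)^t    t·PV
  1     1,687.50     1,648.7543     1,648.7543
  2     1,687.50     1,610.8982     3,221.7963
  3     1,687.50     1,573.9113     4,721.7338
  4     1,687.50     1,537.7736     6,151.0943
  5     1,687.50     1,502.4656     7,512.3282
  6     1,687.50     1,467.9684     8,807.8103
  7    26,687.50    22,682.6067   158,778.2472
  Σ                 32,024.3780   190,841.7643
P = 32,024.3780; D_Mac = 5.95927 yrs; D_mod = 5.95927/(1+0.0235) = 5.82244 yrs.
ΔP/P ≈ -D_mod · Δy = -5.82244 × (+0.019) = -0.110626 = -11.0626%.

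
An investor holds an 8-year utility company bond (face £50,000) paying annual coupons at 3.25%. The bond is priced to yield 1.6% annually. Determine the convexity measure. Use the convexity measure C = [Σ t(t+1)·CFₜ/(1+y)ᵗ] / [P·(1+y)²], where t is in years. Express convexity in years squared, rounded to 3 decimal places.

With y = 0.016:
  t   CF        PV=CF/(1+0.016)^t    t·PV        t(t+1)·PV
  1     1,625.00     1,599.4094     1,599.4094       3,198.8189
  2     1,625.00     1,574.2219     3,148.4438       9,445.3314
  3     1,625.00     1,549.4310     4,648.2930      18,593.1720
  4     1,625.00     1,525.0305     6,100.1221      30,500.6103
  5     1,625.00     1,501.0143     7,505.0714      45,030.4286
  6     1,625.00     1,477.3763     8,864.2576      62,049.8031
  7     1,625.00     1,454.1105    10,178.7735      81,430.1879
  8    51,625.00    45,468.4763   363,747.8107   3,273,730.2961
  Σ                 56,149.0702   405,792.1815   3,523,978.6483
P = 56,149.0702.
Convexity = Σ t(t+1)·PV / [P·(1+y)²] = 3,523,978.6483 / (56,149.0702 × 1.032256) = 60.79996.

60.800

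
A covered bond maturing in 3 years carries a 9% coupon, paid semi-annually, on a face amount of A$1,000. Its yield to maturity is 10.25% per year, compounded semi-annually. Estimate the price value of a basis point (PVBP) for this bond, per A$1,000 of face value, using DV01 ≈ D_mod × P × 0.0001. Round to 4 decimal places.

Periodic yield y = 0.05125.
  t   CF        PV=CF/(1+0.05125)^t    t·PV
  1        45.00        42.8062        42.8062
  2        45.00        40.7193        81.4386
  3        45.00        38.7342       116.2026
  4        45.00        36.8458       147.3834
  5        45.00        35.0496       175.2478
  6     1,045.00       774.2483     4,645.4896
  Σ                    968.4033     5,208.5681
P = 968.4033; D_Mac = 5.37851 half-year periods = 2.68926 yrs; D_mod = 2.55815 yrs.
DV01 ≈ 2.55815 × 968.4033 × 0.0001 = 0.247732.

A$0.2477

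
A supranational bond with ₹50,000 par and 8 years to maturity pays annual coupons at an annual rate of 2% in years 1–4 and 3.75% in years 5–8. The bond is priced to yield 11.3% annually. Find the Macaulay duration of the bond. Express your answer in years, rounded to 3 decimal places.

Periodic yield y = 0.113. Discount each cash flow and weight by its year:
  t   CF        PV=CF/(1+0.113)^t    t·PV
  1     1,000.00       898.4726       898.4726
  2     1,000.00       807.2530     1,614.5060
  3     1,000.00       725.2947     2,175.8841
  4     1,000.00       651.6574     2,606.6297
  5     1,875.00     1,097.8056     5,489.0281
  6     1,875.00       986.3483     5,918.0896
  7     1,875.00       886.2069     6,203.4482
  8    51,875.00    22,029.1021   176,232.8165
  Σ                 28,082.1406   201,138.8748
Price P = Σ PV = 28,082.1406.
Macaulay duration = Σ(t·PV) / P = 201,138.8748 / 28,082.1406 = 7.16252 years.

7.163 years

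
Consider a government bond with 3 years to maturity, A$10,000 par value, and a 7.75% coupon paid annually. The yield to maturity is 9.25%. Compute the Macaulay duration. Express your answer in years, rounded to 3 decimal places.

2.785 years

Periodic yield y = 0.0925. Discount each cash flow and weight by its year:
  t   CF        PV=CF/(1+0.0925)^t    t·PV
  1       775.00       709.3822       709.3822
  2       775.00       649.3200     1,298.6401
  3    10,775.00     8,263.2890    24,789.8670
  Σ                  9,621.9912    26,797.8892
Price P = Σ PV = 9,621.9912.
Macaulay duration = Σ(t·PV) / P = 26,797.8892 / 9,621.9912 = 2.78507 years.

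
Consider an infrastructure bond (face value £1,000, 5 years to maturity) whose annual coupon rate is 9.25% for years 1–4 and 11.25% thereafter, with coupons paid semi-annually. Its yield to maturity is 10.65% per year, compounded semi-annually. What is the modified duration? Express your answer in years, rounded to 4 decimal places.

3.8868 years

Periodic yield y = 0.05325. First find Macaulay duration:
  t   CF        PV=CF/(1+0.05325)^t    t·PV
  1        46.25        43.9117        43.9117
  2        46.25        41.6916        83.3832
  3        46.25        39.5838       118.7514
  4        46.25        37.5825       150.3301
  5        46.25        35.6824       178.4121
  6        46.25        33.8784       203.2704
  7        46.25        32.1656       225.1591
  8        46.25        30.5394       244.3149
  9        56.25        35.2646       317.3817
  10    1,056.25       628.7124     6,287.1243
  Σ                    959.0125     7,852.0389
P = 959.0125; Macaulay duration = 7,852.0389 / 959.0125 = 8.18763 half-year periods = 4.09381 years.
Modified duration = D_Mac / (1 + y) = 4.09381 / 1.05325 = 3.88684 years.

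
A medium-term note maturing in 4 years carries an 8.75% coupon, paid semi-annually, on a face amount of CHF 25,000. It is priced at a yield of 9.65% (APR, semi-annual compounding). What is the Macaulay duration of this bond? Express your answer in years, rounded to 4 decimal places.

3.4504 years

Periodic yield y = 0.04825. Discount each cash flow and weight by its period:
  t   CF        PV=CF/(1+0.04825)^t    t·PV
  1     1,093.75     1,043.4057     1,043.4057
  2     1,093.75       995.3787     1,990.7573
  3     1,093.75       949.5623     2,848.6868
  4     1,093.75       905.8548     3,623.4191
  5     1,093.75       864.1591     4,320.7955
  6     1,093.75       824.3826     4,946.2959
  7     1,093.75       786.4371     5,505.0594
  8    26,093.75    17,898.5368   143,188.2943
  Σ                 24,267.7170   167,466.7140
Price P = Σ PV = 24,267.7170.
Macaulay duration = Σ(t·PV) / P = 167,466.7140 / 24,267.7170 = 6.90080 half-year periods.
In years: 6.90080 / 2 = 3.45040 years.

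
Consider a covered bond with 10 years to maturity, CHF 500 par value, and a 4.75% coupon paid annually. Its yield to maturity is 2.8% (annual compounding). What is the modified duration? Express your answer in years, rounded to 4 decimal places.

Periodic yield y = 0.028. First find Macaulay duration:
  t   CF        PV=CF/(1+0.028)^t    t·PV
  1        23.75        23.1031        23.1031
  2        23.75        22.4738        44.9477
  3        23.75        21.8617        65.5852
  4        23.75        21.2663        85.0650
  5        23.75        20.6870       103.4351
  6        23.75        20.1236       120.7414
  7        23.75        19.5755       137.0282
  8        23.75        19.0423       152.3382
  9        23.75        18.5236       166.7125
  10      523.75       397.3680     3,973.6800
  Σ                    584.0249     4,872.6363
P = 584.0249; Macaulay duration = 4,872.6363 / 584.0249 = 8.34320 years.
Modified duration = D_Mac / (1 + y) = 8.34320 / 1.028 = 8.11595 years.

8.1160 years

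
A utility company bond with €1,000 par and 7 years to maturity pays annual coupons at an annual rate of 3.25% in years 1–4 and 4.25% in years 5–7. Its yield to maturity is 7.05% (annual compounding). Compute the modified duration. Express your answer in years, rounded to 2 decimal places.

Periodic yield y = 0.0705. First find Macaulay duration:
  t   CF        PV=CF/(1+0.0705)^t    t·PV
  1        32.50        30.3596        30.3596
  2        32.50        28.3602        56.7205
  3        32.50        26.4925        79.4776
  4        32.50        24.7478        98.9912
  5        42.50        30.2312       151.1561
  6        42.50        28.2403       169.4416
  7     1,042.50       647.0970     4,529.6787
  Σ                    815.5287     5,115.8254
P = 815.5287; Macaulay duration = 5,115.8254 / 815.5287 = 6.27302 years.
Modified duration = D_Mac / (1 + y) = 6.27302 / 1.0705 = 5.85989 years.

5.86 years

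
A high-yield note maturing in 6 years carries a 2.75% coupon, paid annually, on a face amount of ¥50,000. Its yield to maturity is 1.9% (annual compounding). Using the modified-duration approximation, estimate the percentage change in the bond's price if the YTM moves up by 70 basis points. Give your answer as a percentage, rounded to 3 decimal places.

-3.863%

Periodic yield y = 0.019. Modified duration first:
  t   CF        PV=CF/(1+0.019)^t    t·PV
  1     1,375.00     1,349.3621     1,349.3621
  2     1,375.00     1,324.2023     2,648.4046
  3     1,375.00     1,299.5116     3,898.5347
  4     1,375.00     1,275.2812     5,101.1249
  5     1,375.00     1,251.5027     6,257.5133
  6    51,375.00    45,888.8032   275,332.8189
  Σ                 52,388.6630   294,587.7585
P = 52,388.6630; D_Mac = 5.62312 yrs; D_mod = 5.62312/(1+0.019) = 5.51827 yrs.
ΔP/P ≈ -D_mod · Δy = -5.51827 × (+0.007) = -0.038628 = -3.8628%.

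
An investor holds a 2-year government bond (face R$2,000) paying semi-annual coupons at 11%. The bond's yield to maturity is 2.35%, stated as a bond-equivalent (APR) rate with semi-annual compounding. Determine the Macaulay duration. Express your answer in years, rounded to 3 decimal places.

1.861 years

Periodic yield y = 0.01175. Discount each cash flow and weight by its period:
  t   CF        PV=CF/(1+0.01175)^t    t·PV
  1       110.00       108.7225       108.7225
  2       110.00       107.4599       214.9197
  3       110.00       106.2119       318.6356
  4     2,110.00     2,013.6760     8,054.7042
  Σ                  2,336.0703     8,696.9820
Price P = Σ PV = 2,336.0703.
Macaulay duration = Σ(t·PV) / P = 8,696.9820 / 2,336.0703 = 3.72291 half-year periods.
In years: 3.72291 / 2 = 1.86146 years.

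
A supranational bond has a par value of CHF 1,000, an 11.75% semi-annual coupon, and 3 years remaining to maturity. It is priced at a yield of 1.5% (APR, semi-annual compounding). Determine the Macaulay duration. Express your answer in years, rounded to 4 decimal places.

2.6668 years

Periodic yield y = 0.0075. Discount each cash flow and weight by its period:
  t   CF        PV=CF/(1+0.0075)^t    t·PV
  1        58.75        58.3127        58.3127
  2        58.75        57.8786       115.7571
  3        58.75        57.4477       172.3431
  4        58.75        57.0201       228.0802
  5        58.75        56.5956       282.9780
  6     1,058.75     1,012.3323     6,073.9938
  Σ                  1,299.5869     6,931.4649
Price P = Σ PV = 1,299.5869.
Macaulay duration = Σ(t·PV) / P = 6,931.4649 / 1,299.5869 = 5.33359 half-year periods.
In years: 5.33359 / 2 = 2.66680 years.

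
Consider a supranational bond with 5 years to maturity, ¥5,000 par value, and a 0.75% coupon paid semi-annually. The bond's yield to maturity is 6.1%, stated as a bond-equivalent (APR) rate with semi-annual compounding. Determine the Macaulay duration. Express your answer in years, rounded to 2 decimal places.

Periodic yield y = 0.0305. Discount each cash flow and weight by its period:
  t   CF        PV=CF/(1+0.0305)^t    t·PV
  1        18.75        18.1951        18.1951
  2        18.75        17.6565        35.3131
  3        18.75        17.1339        51.4018
  4        18.75        16.6268        66.5073
  5        18.75        16.1347        80.6736
  6        18.75        15.6572        93.9430
  7        18.75        15.1938       106.3563
  8        18.75        14.7441       117.9525
  9        18.75        14.3077       128.7691
  10    5,018.75     3,716.3414    37,163.4138
  Σ                  3,861.9911    37,862.5257
Price P = Σ PV = 3,861.9911.
Macaulay duration = Σ(t·PV) / P = 37,862.5257 / 3,861.9911 = 9.80389 half-year periods.
In years: 9.80389 / 2 = 4.90194 years.

4.90 years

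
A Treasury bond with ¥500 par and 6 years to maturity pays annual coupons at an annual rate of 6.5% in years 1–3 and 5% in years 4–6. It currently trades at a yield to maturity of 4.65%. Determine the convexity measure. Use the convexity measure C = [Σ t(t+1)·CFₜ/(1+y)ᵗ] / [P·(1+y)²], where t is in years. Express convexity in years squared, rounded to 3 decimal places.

With y = 0.0465:
  t   CF        PV=CF/(1+0.0465)^t    t·PV        t(t+1)·PV
  1        32.50        31.0559        31.0559          62.1118
  2        32.50        29.6760        59.3519         178.0558
  3        32.50        28.3574        85.0721         340.2882
  4        25.00        20.8441        83.3764         416.8819
  5        25.00        19.9179        99.5896         597.5374
  6       525.00       399.6906     2,398.1434      16,787.0041
  Σ                    529.5418     2,756.5893      18,381.8793
P = 529.5418.
Convexity = Σ t(t+1)·PV / [P·(1+y)²] = 18,381.8793 / (529.5418 × 1.095162) = 31.69649.

31.696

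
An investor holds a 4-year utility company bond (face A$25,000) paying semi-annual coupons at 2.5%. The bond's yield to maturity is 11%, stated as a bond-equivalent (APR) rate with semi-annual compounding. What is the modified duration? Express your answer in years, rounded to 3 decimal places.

3.597 years

Periodic yield y = 0.055. First find Macaulay duration:
  t   CF        PV=CF/(1+0.055)^t    t·PV
  1       312.50       296.2085       296.2085
  2       312.50       280.7664       561.5328
  3       312.50       266.1293       798.3878
  4       312.50       252.2552     1,009.0209
  5       312.50       239.1045     1,195.5224
  6       312.50       226.6393     1,359.8359
  7       312.50       214.8240     1,503.7680
  8    25,312.50    16,493.5964   131,948.7713
  Σ                 18,269.5236   138,673.0477
P = 18,269.5236; Macaulay duration = 138,673.0477 / 18,269.5236 = 7.59040 half-year periods = 3.79520 years.
Modified duration = D_Mac / (1 + y) = 3.79520 / 1.055 = 3.59735 years.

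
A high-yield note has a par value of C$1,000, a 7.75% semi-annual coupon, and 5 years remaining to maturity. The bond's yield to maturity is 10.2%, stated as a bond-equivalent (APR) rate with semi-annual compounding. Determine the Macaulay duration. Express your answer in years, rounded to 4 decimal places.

Periodic yield y = 0.051. Discount each cash flow and weight by its period:
  t   CF        PV=CF/(1+0.051)^t    t·PV
  1        38.75        36.8696        36.8696
  2        38.75        35.0805        70.1611
  3        38.75        33.3782       100.1347
  4        38.75        31.7586       127.0343
  5        38.75        30.2175       151.0874
  6        38.75        28.7512       172.5070
  7        38.75        27.3560       191.4920
  8        38.75        26.0286       208.2284
  9        38.75        24.7655       222.8896
  10    1,038.75       631.6607     6,316.6073
  Σ                    905.8664     7,597.0114
Price P = Σ PV = 905.8664.
Macaulay duration = Σ(t·PV) / P = 7,597.0114 / 905.8664 = 8.38646 half-year periods.
In years: 8.38646 / 2 = 4.19323 years.

4.1932 years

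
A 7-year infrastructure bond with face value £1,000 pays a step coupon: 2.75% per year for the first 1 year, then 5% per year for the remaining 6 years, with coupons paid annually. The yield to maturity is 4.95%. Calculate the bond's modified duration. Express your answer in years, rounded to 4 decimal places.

5.8963 years

Periodic yield y = 0.0495. First find Macaulay duration:
  t   CF        PV=CF/(1+0.0495)^t    t·PV
  1        27.50        26.2030        26.2030
  2        50.00        45.3947        90.7894
  3        50.00        43.2536       129.7609
  4        50.00        41.2136       164.8543
  5        50.00        39.2697       196.3486
  6        50.00        37.4175       224.5053
  7     1,050.00       748.7075     5,240.9527
  Σ                    981.4597     6,073.4141
P = 981.4597; Macaulay duration = 6,073.4141 / 981.4597 = 6.18814 years.
Modified duration = D_Mac / (1 + y) = 6.18814 / 1.0495 = 5.89628 years.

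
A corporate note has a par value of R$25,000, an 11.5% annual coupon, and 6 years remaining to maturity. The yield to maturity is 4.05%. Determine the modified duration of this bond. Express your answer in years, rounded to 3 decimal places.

Periodic yield y = 0.0405. First find Macaulay duration:
  t   CF        PV=CF/(1+0.0405)^t    t·PV
  1     2,875.00     2,763.0947     2,763.0947
  2     2,875.00     2,655.5451     5,311.0902
  3     2,875.00     2,552.1817     7,656.5452
  4     2,875.00     2,452.8416     9,811.3666
  5     2,875.00     2,357.3682    11,786.8411
  6    27,875.00    21,966.5761   131,799.4564
  Σ                 34,747.6074   169,128.3942
P = 34,747.6074; Macaulay duration = 169,128.3942 / 34,747.6074 = 4.86734 years.
Modified duration = D_Mac / (1 + y) = 4.86734 / 1.0405 = 4.67788 years.

4.678 years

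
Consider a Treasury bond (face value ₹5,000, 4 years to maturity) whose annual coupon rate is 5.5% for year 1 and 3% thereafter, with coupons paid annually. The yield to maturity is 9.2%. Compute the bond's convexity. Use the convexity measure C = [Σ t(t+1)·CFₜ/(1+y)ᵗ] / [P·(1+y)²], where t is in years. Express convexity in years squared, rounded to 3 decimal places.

15.301

With y = 0.092:
  t   CF        PV=CF/(1+0.092)^t    t·PV        t(t+1)·PV
  1       275.00       251.8315       251.8315         503.6630
  2       150.00       125.7900       251.5799         754.7398
  3       150.00       115.1923       345.5768       1,382.3073
  4     5,150.00     3,621.7350    14,486.9402      72,434.7009
  Σ                  4,114.5488    15,335.9284      75,075.4109
P = 4,114.5488.
Convexity = Σ t(t+1)·PV / [P·(1+y)²] = 75,075.4109 / (4,114.5488 × 1.192464) = 15.30137.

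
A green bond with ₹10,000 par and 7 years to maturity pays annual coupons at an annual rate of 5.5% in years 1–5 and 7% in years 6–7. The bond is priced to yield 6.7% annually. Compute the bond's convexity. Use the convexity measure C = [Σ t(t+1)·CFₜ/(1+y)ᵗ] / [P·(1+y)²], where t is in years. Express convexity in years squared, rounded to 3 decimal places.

With y = 0.067:
  t   CF        PV=CF/(1+0.067)^t    t·PV        t(t+1)·PV
  1       550.00       515.4639       515.4639       1,030.9278
  2       550.00       483.0965       966.1929       2,898.5787
  3       550.00       452.7614     1,358.2843       5,433.1373
  4       550.00       424.3312     1,697.3250       8,486.6249
  5       550.00       397.6863     1,988.4313      11,930.5880
  6       700.00       474.3638     2,846.1827      19,923.2789
  7    10,700.00     6,795.6788    47,569.7514     380,558.0111
  Σ                  9,543.3819    56,941.6315     430,261.1467
P = 9,543.3819.
Convexity = Σ t(t+1)·PV / [P·(1+y)²] = 430,261.1467 / (9,543.3819 × 1.138489) = 39.60053.

39.601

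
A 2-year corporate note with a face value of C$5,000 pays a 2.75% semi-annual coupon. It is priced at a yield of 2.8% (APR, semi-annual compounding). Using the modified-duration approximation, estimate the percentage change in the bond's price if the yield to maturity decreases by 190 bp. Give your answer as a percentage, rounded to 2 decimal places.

Periodic yield y = 0.014. Modified duration first:
  t   CF        PV=CF/(1+0.014)^t    t·PV
  1        68.75        67.8008        67.8008
  2        68.75        66.8647       133.7294
  3        68.75        65.9415       197.8245
  4     5,068.75     4,794.5632    19,178.2530
  Σ                  4,995.1702    19,577.6076
P = 4,995.1702; D_Mac = 3.91931 half-year periods = 1.95965 yrs; D_mod = 1.95965/(1+0.014) = 1.93260 yrs.
ΔP/P ≈ -D_mod · Δy = -1.93260 × (-0.019) = +0.036719 = +3.6719%.

+3.67%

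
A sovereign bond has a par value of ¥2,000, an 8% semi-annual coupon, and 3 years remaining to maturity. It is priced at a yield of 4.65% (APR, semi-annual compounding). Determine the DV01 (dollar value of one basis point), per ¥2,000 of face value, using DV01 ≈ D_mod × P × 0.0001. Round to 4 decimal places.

¥0.5852

Periodic yield y = 0.02325.
  t   CF        PV=CF/(1+0.02325)^t    t·PV
  1        80.00        78.1823        78.1823
  2        80.00        76.4058       152.8117
  3        80.00        74.6698       224.0093
  4        80.00        72.9731       291.8925
  5        80.00        71.3151       356.5753
  6     2,080.00     1,812.0610    10,872.3660
  Σ                  2,185.6070    11,975.8370
P = 2,185.6070; D_Mac = 5.47941 half-year periods = 2.73970 yrs; D_mod = 2.67745 yrs.
DV01 ≈ 2.67745 × 2,185.6070 × 0.0001 = 0.585186.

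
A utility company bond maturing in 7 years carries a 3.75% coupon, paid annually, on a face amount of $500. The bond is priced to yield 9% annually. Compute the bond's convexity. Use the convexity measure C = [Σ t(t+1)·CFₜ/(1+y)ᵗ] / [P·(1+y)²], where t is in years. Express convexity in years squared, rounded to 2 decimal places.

39.57

With y = 0.09:
  t   CF        PV=CF/(1+0.09)^t    t·PV        t(t+1)·PV
  1        18.75        17.2018        17.2018          34.4037
  2        18.75        15.7815        31.5630          94.6890
  3        18.75        14.4784        43.4353         173.7413
  4        18.75        13.2830        53.1319         265.6595
  5        18.75        12.1862        60.9311         365.5864
  6        18.75        11.1800        67.0801         469.5605
  7       518.75       283.7740     1,986.4181      15,891.3448
  Σ                    367.8850     2,259.7613      17,294.9851
P = 367.8850.
Convexity = Σ t(t+1)·PV / [P·(1+y)²] = 17,294.9851 / (367.8850 × 1.188100) = 39.56901.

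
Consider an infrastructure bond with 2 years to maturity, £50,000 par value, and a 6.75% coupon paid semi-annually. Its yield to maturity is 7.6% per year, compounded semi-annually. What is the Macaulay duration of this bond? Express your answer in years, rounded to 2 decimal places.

Periodic yield y = 0.038. Discount each cash flow and weight by its period:
  t   CF        PV=CF/(1+0.038)^t    t·PV
  1     1,687.50     1,625.7225     1,625.7225
  2     1,687.50     1,566.2067     3,132.4134
  3     1,687.50     1,508.8696     4,526.6089
  4    51,687.50    44,524.1988   178,096.7951
  Σ                 49,224.9976   187,381.5399
Price P = Σ PV = 49,224.9976.
Macaulay duration = Σ(t·PV) / P = 187,381.5399 / 49,224.9976 = 3.80663 half-year periods.
In years: 3.80663 / 2 = 1.90332 years.

1.90 years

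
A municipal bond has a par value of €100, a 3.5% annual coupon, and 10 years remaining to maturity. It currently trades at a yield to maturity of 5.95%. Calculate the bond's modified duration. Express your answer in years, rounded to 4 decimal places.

Periodic yield y = 0.0595. First find Macaulay duration:
  t   CF        PV=CF/(1+0.0595)^t    t·PV
  1         3.50         3.3034         3.3034
  2         3.50         3.1179         6.2359
  3         3.50         2.9428         8.8285
  4         3.50         2.7776        11.1103
  5         3.50         2.6216        13.1079
  6         3.50         2.4744        14.8461
  7         3.50         2.3354        16.3478
  8         3.50         2.2042        17.6340
  9         3.50         2.0805        18.7241
  10      103.50        58.0672       580.6718
  Σ                     81.9250       690.8098
P = 81.9250; Macaulay duration = 690.8098 / 81.9250 = 8.43222 years.
Modified duration = D_Mac / (1 + y) = 8.43222 / 1.0595 = 7.95868 years.

7.9587 years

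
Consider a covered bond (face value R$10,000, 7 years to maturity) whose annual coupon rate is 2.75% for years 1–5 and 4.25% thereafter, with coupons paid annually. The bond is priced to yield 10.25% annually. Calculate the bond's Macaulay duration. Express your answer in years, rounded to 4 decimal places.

Periodic yield y = 0.1025. Discount each cash flow and weight by its year:
  t   CF        PV=CF/(1+0.1025)^t    t·PV
  1       275.00       249.4331       249.4331
  2       275.00       226.2432       452.4864
  3       275.00       205.2092       615.6277
  4       275.00       186.1308       744.5233
  5       275.00       168.8261       844.1307
  6       425.00       236.6559     1,419.9354
  7    10,425.00     5,265.3334    36,857.3339
  Σ                  6,537.8318    41,183.4705
Price P = Σ PV = 6,537.8318.
Macaulay duration = Σ(t·PV) / P = 41,183.4705 / 6,537.8318 = 6.29926 years.

6.2993 years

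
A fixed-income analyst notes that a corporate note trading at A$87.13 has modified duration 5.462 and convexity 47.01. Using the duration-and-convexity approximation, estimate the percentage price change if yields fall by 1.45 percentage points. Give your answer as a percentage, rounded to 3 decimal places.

+8.414%

Duration effect: -D_mod·Δy = -5.462 × (-0.0145) = +0.079199
Convexity effect: ½·C·(Δy)² = 0.5 × 47.01 × (-0.0145)² = +0.00494192625
ΔP/P ≈ +0.079199 + 0.00494192625 = +0.08414092625
= +8.414092625%.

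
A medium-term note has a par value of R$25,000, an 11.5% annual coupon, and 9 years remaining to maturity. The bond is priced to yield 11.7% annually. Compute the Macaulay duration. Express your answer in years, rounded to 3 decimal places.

Periodic yield y = 0.117. Discount each cash flow and weight by its year:
  t   CF        PV=CF/(1+0.117)^t    t·PV
  1     2,875.00     2,573.8585     2,573.8585
  2     2,875.00     2,304.2601     4,608.5202
  3     2,875.00     2,062.9007     6,188.7022
  4     2,875.00     1,846.8225     7,387.2900
  5     2,875.00     1,653.3773     8,266.8867
  6     2,875.00     1,480.1946     8,881.1675
  7     2,875.00     1,325.1518     9,276.0627
  8     2,875.00     1,186.3490     9,490.7919
  9    27,875.00    10,297.6071    92,678.4640
  Σ                 24,730.5217   149,351.7438
Price P = Σ PV = 24,730.5217.
Macaulay duration = Σ(t·PV) / P = 149,351.7438 / 24,730.5217 = 6.03917 years.

6.039 years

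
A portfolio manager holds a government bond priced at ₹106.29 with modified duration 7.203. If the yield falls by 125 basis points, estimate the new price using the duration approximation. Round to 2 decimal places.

₹115.86

Duration approximation: ΔP/P ≈ -D_mod · Δy = -7.203 × (-0.0125) = +0.0900375.
New price ≈ 106.29 × (1 + 0.0900375) = 115.860085875.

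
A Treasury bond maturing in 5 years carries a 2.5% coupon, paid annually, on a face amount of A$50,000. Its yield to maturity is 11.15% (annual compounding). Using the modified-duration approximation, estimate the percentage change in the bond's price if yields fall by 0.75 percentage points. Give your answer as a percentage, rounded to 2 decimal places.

+3.17%

Periodic yield y = 0.1115. Modified duration first:
  t   CF        PV=CF/(1+0.1115)^t    t·PV
  1     1,250.00     1,124.6064     1,124.6064
  2     1,250.00     1,011.7916     2,023.5832
  3     1,250.00       910.2939     2,730.8816
  4     1,250.00       818.9778     3,275.9113
  5    51,250.00    30,209.7085   151,048.5425
  Σ                 34,075.3782   160,203.5250
P = 34,075.3782; D_Mac = 4.70145 yrs; D_mod = 4.70145/(1+0.1115) = 4.22982 yrs.
ΔP/P ≈ -D_mod · Δy = -4.22982 × (-0.0075) = +0.031724 = +3.1724%.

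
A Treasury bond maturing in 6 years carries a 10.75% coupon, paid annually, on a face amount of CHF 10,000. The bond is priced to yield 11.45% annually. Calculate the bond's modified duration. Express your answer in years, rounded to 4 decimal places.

Periodic yield y = 0.1145. First find Macaulay duration:
  t   CF        PV=CF/(1+0.1145)^t    t·PV
  1     1,075.00       964.5581       964.5581
  2     1,075.00       865.4626     1,730.9253
  3     1,075.00       776.5479     2,329.6437
  4     1,075.00       696.7680     2,787.0718
  5     1,075.00       625.1844     3,125.9218
  6    11,075.00     5,779.1411    34,674.8466
  Σ                  9,707.6620    45,612.9672
P = 9,707.6620; Macaulay duration = 45,612.9672 / 9,707.6620 = 4.69866 years.
Modified duration = D_Mac / (1 + y) = 4.69866 / 1.1145 = 4.21593 years.

4.2159 years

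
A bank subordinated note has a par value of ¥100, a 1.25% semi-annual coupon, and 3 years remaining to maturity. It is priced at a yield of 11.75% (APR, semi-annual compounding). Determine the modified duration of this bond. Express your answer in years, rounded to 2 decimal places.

2.78 years

Periodic yield y = 0.05875. First find Macaulay duration:
  t   CF        PV=CF/(1+0.05875)^t    t·PV
  1        0.625         0.5903         0.5903
  2        0.625         0.5576         1.1151
  3        0.625         0.5266         1.5799
  4        0.625         0.4974         1.9896
  5        0.625         0.4698         2.3490
  6      100.625        71.4406       428.6439
  Σ                     74.0823       436.2678
P = 74.0823; Macaulay duration = 436.2678 / 74.0823 = 5.88896 half-year periods = 2.94448 years.
Modified duration = D_Mac / (1 + y) = 2.94448 / 1.05875 = 2.78109 years.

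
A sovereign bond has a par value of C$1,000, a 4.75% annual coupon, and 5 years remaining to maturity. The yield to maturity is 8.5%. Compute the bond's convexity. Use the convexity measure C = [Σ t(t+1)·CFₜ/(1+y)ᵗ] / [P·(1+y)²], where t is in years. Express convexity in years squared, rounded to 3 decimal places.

With y = 0.085:
  t   CF        PV=CF/(1+0.085)^t    t·PV        t(t+1)·PV
  1        47.50        43.7788        43.7788          87.5576
  2        47.50        40.3491        80.6983         242.0948
  3        47.50        37.1881       111.5644         446.2576
  4        47.50        34.2748       137.0991         685.4956
  5     1,047.50       696.6351     3,483.1754      20,899.0524
  Σ                    852.2259     3,856.3160      22,360.4580
P = 852.2259.
Convexity = Σ t(t+1)·PV / [P·(1+y)²] = 22,360.4580 / (852.2259 × 1.177225) = 22.28776.

22.288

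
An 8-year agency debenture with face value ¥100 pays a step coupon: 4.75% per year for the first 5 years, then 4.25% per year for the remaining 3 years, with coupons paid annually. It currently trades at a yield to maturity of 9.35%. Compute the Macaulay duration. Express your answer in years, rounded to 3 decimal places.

6.622 years

Periodic yield y = 0.0935. Discount each cash flow and weight by its year:
  t   CF        PV=CF/(1+0.0935)^t    t·PV
  1         4.75         4.3439         4.3439
  2         4.75         3.9724         7.9449
  3         4.75         3.6328        10.8983
  4         4.75         3.3221        13.2886
  5         4.75         3.0381        15.1904
  6         4.25         2.4859        14.9151
  7         4.25         2.2733        15.9131
  8       104.25        50.9948       407.9583
  Σ                     74.0632       490.4525
Price P = Σ PV = 74.0632.
Macaulay duration = Σ(t·PV) / P = 490.4525 / 74.0632 = 6.62208 years.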